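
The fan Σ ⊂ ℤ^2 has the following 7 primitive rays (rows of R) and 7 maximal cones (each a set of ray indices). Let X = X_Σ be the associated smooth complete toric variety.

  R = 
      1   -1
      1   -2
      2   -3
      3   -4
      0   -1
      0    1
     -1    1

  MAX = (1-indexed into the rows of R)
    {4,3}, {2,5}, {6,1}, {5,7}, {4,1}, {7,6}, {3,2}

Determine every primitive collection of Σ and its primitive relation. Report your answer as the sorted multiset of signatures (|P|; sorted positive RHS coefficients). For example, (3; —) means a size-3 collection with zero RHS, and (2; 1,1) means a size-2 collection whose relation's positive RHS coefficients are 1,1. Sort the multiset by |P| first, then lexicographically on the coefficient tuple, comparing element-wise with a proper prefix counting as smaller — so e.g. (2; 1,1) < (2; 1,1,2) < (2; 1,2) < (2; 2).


Σ has 14 primitive collections:

  P = {1,7}:  v_{1} + v_{7} = 0 ; sig = (2; —)
  P = {5,6}:  v_{5} + v_{6} = 0 ; sig = (2; —)
  P = {1,2}:  v_{1} + v_{2} = v_{3} ; sig = (2; 1)
  P = {1,3}:  v_{1} + v_{3} = v_{4} ; sig = (2; 1)
  P = {1,5}:  v_{1} + v_{5} = v_{2} ; sig = (2; 1)
  P = {2,6}:  v_{2} + v_{6} = v_{1} ; sig = (2; 1)
  P = {2,7}:  v_{2} + v_{7} = v_{5} ; sig = (2; 1)
  P = {3,7}:  v_{3} + v_{7} = v_{2} ; sig = (2; 1)
  P = {4,7}:  v_{4} + v_{7} = v_{3} ; sig = (2; 1)
  P = {4,5}:  v_{4} + v_{5} = v_{2} + v_{3} ; sig = (2; 1,1)
  P = {2,4}:  v_{2} + v_{4} = 2·v_{3} ; sig = (2; 2)
  P = {3,5}:  v_{3} + v_{5} = 2·v_{2} ; sig = (2; 2)
  P = {3,6}:  v_{3} + v_{6} = 2·v_{1} ; sig = (2; 2)
  P = {4,6}:  v_{4} + v_{6} = 3·v_{1} ; sig = (2; 3)

Sorted signature multiset PRS(X):
    |P|=2: 14 collections, coeffs (), (), (1), (1), (1), (1), (1), (1), (1), (1,1), (2), (2), (2), (3)


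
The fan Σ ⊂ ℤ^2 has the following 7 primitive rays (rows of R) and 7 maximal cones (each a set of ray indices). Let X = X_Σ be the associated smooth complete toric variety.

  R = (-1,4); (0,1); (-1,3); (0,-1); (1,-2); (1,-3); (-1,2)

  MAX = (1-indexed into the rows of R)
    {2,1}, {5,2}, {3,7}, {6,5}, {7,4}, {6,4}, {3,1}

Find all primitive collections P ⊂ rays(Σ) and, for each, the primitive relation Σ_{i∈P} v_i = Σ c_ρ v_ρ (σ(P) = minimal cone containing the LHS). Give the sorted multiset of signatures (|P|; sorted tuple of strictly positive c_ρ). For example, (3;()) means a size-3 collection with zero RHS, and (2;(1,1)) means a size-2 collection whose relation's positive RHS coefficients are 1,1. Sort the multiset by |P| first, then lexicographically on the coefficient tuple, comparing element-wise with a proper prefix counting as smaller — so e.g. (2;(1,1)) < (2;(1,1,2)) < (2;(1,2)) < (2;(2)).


14 minimal non-faces of Δ(Σ) (on 7 rays):

  {2,4}:  v_{2} + v_{4} = 0  ⟹  sig = (2;())
  {3,6}:  v_{3} + v_{6} = 0  ⟹  sig = (2;())
  {5,7}:  v_{5} + v_{7} = 0  ⟹  sig = (2;())
  {1,4}:  v_{1} + v_{4} = v_{3}  ⟹  sig = (2;(1))
  {1,6}:  v_{1} + v_{6} = v_{2}  ⟹  sig = (2;(1))
  {2,3}:  v_{2} + v_{3} = v_{1}  ⟹  sig = (2;(1))
  {2,6}:  v_{2} + v_{6} = v_{5}  ⟹  sig = (2;(1))
  {2,7}:  v_{2} + v_{7} = v_{3}  ⟹  sig = (2;(1))
  {3,4}:  v_{3} + v_{4} = v_{7}  ⟹  sig = (2;(1))
  {3,5}:  v_{3} + v_{5} = v_{2}  ⟹  sig = (2;(1))
  {4,5}:  v_{4} + v_{5} = v_{6}  ⟹  sig = (2;(1))
  {6,7}:  v_{6} + v_{7} = v_{4}  ⟹  sig = (2;(1))
  {1,5}:  v_{1} + v_{5} = 2·v_{2}  ⟹  sig = (2;(2))
  {1,7}:  v_{1} + v_{7} = 2·v_{3}  ⟹  sig = (2;(2))

Signatures (|P|; sorted positive RHS coefficients), sorted:
{ (2;()) ×3,  (2;(1)) ×9,  (2;(2)) ×2 }


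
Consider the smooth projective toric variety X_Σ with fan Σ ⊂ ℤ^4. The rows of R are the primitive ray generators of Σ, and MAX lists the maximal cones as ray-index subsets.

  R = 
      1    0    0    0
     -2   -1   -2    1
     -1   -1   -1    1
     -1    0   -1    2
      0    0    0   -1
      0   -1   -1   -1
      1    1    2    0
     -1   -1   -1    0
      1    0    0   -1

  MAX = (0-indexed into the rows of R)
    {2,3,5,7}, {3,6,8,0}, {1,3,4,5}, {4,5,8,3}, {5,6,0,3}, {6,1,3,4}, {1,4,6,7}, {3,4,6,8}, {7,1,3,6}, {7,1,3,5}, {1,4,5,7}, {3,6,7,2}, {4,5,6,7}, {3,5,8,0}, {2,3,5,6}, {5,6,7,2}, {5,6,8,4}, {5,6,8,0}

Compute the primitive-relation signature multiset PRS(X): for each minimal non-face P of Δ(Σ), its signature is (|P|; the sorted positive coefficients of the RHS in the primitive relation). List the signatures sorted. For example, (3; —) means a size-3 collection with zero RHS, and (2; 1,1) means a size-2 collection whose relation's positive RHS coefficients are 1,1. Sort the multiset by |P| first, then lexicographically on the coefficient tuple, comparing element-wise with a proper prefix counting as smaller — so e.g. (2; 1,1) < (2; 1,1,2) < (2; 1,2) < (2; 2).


Minimal non-faces — 14 found among 9 rays, 18 max cones:

  P = {0,4}:  v_{0} + v_{4} = v_{8} — sig = (2; 1)
  P = {2,4}:  v_{2} + v_{4} = v_{7} — sig = (2; 1)
  P = {7,8}:  v_{7} + v_{8} = v_{5} — sig = (2; 1)
  P = {0,1}:  v_{0} + v_{1} = v_{3} + v_{5} — sig = (2; 1,1)
  P = {1,8}:  v_{1} + v_{8} = v_{3} + v_{4} + v_{5} — sig = (2; 1,1,1)
  P = {0,7}:  v_{0} + v_{7} = v_{3} + 2·v_{5} + v_{6} — sig = (2; 1,1,2)
  P = {2,8}:  v_{2} + v_{8} = v_{3} + 2·v_{5} + v_{6} — sig = (2; 1,1,2)
  P = {1,2}:  v_{1} + v_{2} = v_{3} + 2·v_{7} — sig = (2; 1,2)
  P = {0,2}:  v_{0} + v_{2} = 2·v_{3} + 3·v_{5} + 2·v_{6} — sig = (2; 2,2,3)
  P = {1,5,6}:  v_{1} + v_{5} + v_{6} = v_{7} — sig = (3; 1)
  P = {3,4,7}:  v_{3} + v_{4} + v_{7} = v_{1} — sig = (3; 1)
  P = {3,4,5,6}:  v_{3} + v_{4} + v_{5} + v_{6} = 0 — sig = (4; —)
  P = {3,5,6,7}:  v_{3} + v_{5} + v_{6} + v_{7} = v_{2} — sig = (4; 1)
  P = {3,5,6,8}:  v_{3} + v_{5} + v_{6} + v_{8} = v_{0} — sig = (4; 1)

Hence PRS(X_Σ) =
[(2; 1), (2; 1), (2; 1), (2; 1,1), (2; 1,1,1), (2; 1,1,2), (2; 1,1,2), (2; 1,2), (2; 2,2,3), (3; 1), (3; 1), (4; —), (4; 1), (4; 1)]


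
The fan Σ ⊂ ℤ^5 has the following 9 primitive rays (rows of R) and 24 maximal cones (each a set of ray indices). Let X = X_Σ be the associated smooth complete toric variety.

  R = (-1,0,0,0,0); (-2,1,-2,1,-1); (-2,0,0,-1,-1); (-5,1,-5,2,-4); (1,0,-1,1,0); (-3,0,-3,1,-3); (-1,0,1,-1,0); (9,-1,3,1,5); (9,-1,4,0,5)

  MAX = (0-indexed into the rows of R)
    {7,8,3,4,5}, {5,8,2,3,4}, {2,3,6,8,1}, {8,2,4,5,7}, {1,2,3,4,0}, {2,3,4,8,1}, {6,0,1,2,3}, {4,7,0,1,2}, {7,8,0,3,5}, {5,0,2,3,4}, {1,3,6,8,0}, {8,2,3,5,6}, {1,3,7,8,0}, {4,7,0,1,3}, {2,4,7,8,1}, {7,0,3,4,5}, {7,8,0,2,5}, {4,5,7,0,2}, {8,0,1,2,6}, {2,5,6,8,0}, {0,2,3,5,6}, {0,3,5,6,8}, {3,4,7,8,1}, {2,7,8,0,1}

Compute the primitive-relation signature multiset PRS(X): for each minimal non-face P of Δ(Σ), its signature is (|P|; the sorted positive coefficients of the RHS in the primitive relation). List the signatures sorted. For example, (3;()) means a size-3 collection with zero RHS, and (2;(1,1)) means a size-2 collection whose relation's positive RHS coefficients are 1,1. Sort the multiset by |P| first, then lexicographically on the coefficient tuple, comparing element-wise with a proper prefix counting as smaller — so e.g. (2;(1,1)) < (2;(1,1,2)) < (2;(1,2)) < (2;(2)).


Minimal non-faces — 6 found among 9 rays, 24 max cones:

  • {4,6}:  v_{4} + v_{6} = 0  so sig = (2;())
  • {1,5}:  v_{1} + v_{5} = v_{3}  so sig = (2;(1))
  • {6,7}:  v_{6} + v_{7} = v_{0} + v_{8}  so sig = (2;(1,1))
  • {0,4,8}:  v_{0} + v_{4} + v_{8} = v_{7}  so sig = (3;(1))
  • {2,3,7}:  v_{2} + v_{3} + v_{7} = 2·v_{4}  so sig = (3;(2))
  • {0,2,3,8}:  v_{0} + v_{2} + v_{3} + v_{8} = v_{4}  so sig = (4;(1))

Sorted signature multiset PRS(X):
    (2;())
    (2;(1))
    (2;(1,1))
    (3;(1))
    (3;(2))
    (4;(1))


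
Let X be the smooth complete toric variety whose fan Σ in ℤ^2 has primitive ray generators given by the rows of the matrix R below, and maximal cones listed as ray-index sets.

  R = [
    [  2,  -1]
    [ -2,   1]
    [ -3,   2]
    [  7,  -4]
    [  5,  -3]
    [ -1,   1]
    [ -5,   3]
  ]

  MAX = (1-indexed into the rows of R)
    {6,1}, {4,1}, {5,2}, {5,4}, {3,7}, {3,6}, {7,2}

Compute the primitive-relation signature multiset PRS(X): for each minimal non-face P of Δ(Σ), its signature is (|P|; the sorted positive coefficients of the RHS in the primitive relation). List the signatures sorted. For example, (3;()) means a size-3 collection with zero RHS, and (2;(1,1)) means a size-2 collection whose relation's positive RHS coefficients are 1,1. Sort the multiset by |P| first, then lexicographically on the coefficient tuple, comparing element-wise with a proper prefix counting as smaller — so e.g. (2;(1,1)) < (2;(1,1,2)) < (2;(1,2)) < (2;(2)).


Primitive collections (14):

  P={1,2}:  v_{1} + v_{2} = 0  ⇒ sig = (2;())
  P={5,7}:  v_{5} + v_{7} = 0  ⇒ sig = (2;())
  P={1,3}:  v_{1} + v_{3} = v_{6}  ⇒ sig = (2;(1))
  P={1,5}:  v_{1} + v_{5} = v_{4}  ⇒ sig = (2;(1))
  P={1,7}:  v_{1} + v_{7} = v_{3}  ⇒ sig = (2;(1))
  P={2,3}:  v_{2} + v_{3} = v_{7}  ⇒ sig = (2;(1))
  P={2,4}:  v_{2} + v_{4} = v_{5}  ⇒ sig = (2;(1))
  P={2,6}:  v_{2} + v_{6} = v_{3}  ⇒ sig = (2;(1))
  P={3,5}:  v_{3} + v_{5} = v_{1}  ⇒ sig = (2;(1))
  P={4,7}:  v_{4} + v_{7} = v_{1}  ⇒ sig = (2;(1))
  P={3,4}:  v_{3} + v_{4} = 2·v_{1}  ⇒ sig = (2;(2))
  P={5,6}:  v_{5} + v_{6} = 2·v_{1}  ⇒ sig = (2;(2))
  P={6,7}:  v_{6} + v_{7} = 2·v_{3}  ⇒ sig = (2;(2))
  P={4,6}:  v_{4} + v_{6} = 3·v_{1}  ⇒ sig = (2;(3))

Hence PRS(X_Σ) =
    |P|=2: 14 collections, coeffs (), (), (1), (1), (1), (1), (1), (1), (1), (1), (2), (2), (2), (3)


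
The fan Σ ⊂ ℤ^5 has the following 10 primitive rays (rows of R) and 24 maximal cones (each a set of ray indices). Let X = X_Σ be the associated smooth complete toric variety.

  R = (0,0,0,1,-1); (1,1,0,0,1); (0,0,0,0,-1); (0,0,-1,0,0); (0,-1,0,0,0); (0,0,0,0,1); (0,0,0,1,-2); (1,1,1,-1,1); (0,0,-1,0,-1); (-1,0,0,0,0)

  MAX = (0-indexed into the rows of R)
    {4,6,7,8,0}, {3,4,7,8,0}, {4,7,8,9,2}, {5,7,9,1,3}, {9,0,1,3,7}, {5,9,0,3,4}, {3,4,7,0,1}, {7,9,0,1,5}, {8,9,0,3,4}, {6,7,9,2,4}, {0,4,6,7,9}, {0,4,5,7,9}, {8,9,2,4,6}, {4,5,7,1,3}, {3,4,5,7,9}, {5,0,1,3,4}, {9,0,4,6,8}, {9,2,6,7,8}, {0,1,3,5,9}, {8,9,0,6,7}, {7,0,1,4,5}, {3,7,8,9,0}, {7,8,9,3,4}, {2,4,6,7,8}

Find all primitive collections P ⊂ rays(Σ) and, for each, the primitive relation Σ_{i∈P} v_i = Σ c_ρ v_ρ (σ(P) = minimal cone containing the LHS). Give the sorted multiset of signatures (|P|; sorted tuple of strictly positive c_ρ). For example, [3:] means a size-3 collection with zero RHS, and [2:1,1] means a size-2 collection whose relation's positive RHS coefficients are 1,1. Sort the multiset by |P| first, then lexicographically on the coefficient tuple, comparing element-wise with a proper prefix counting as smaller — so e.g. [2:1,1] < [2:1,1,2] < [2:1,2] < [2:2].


14 minimal non-faces of Δ(Σ) (on 10 rays):

  • {2,5}:  v_{2} + v_{5} = 0 — sig = [2:]
  • {0,2}:  v_{0} + v_{2} = v_{6} — sig = [2:1]
  • {2,3}:  v_{2} + v_{3} = v_{8} — sig = [2:1]
  • {5,6}:  v_{5} + v_{6} = v_{0} — sig = [2:1]
  • {5,8}:  v_{5} + v_{8} = v_{3} — sig = [2:1]
  • {3,6}:  v_{3} + v_{6} = v_{0} + v_{8} — sig = [2:1,1]
  • {1,2}:  v_{1} + v_{2} = v_{0} + v_{3} + v_{7} — sig = [2:1,1,1]
  • {1,6}:  v_{1} + v_{6} = 2·v_{0} + v_{3} + v_{7} — sig = [2:1,1,2]
  • {1,8}:  v_{1} + v_{8} = v_{0} + 2·v_{3} + v_{7} — sig = [2:1,1,2]
  • {1,4,9}:  v_{1} + v_{4} + v_{9} = v_{5} — sig = [3:1]
  • {0,3,5,7}:  v_{0} + v_{3} + v_{5} + v_{7} = v_{1} — sig = [4:1]
  • {0,3,4,7,9}:  v_{0} + v_{3} + v_{4} + v_{7} + v_{9} = 0 — sig = [5:]
  • {0,4,7,8,9}:  v_{0} + v_{4} + v_{7} + v_{8} + v_{9} = v_{2} — sig = [5:1]
  • {4,6,7,8,9}:  v_{4} + v_{6} + v_{7} + v_{8} + v_{9} = 2·v_{2} — sig = [5:2]

Sorted signature multiset PRS(X):
[[2:], [2:1], [2:1], [2:1], [2:1], [2:1,1], [2:1,1,1], [2:1,1,2], [2:1,1,2], [3:1], [4:1], [5:], [5:1], [5:2]]


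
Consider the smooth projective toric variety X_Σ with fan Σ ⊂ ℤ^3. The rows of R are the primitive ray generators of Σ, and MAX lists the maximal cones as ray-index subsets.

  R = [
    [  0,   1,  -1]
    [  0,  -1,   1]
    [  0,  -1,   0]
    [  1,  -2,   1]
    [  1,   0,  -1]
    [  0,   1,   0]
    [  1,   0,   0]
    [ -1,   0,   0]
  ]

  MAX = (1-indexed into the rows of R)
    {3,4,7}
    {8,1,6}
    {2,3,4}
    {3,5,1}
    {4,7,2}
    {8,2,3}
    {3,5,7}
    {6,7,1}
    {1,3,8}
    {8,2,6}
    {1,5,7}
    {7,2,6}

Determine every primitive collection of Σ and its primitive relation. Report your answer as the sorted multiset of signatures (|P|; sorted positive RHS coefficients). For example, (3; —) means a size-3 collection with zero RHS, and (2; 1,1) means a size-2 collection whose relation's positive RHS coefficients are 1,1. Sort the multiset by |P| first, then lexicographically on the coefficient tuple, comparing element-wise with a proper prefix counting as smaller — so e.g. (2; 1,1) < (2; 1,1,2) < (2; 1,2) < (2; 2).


Primitive collections (12):

  {1,2}:  v_{1} + v_{2} = 0 — sig = (2; —)
  {3,6}:  v_{3} + v_{6} = 0 — sig = (2; —)
  {7,8}:  v_{7} + v_{8} = 0 — sig = (2; —)
  {1,4}:  v_{1} + v_{4} = v_{3} + v_{7} — sig = (2; 1,1)
  {2,5}:  v_{2} + v_{5} = v_{3} + v_{7} — sig = (2; 1,1)
  {4,6}:  v_{4} + v_{6} = v_{2} + v_{7} — sig = (2; 1,1)
  {4,8}:  v_{4} + v_{8} = v_{2} + v_{3} — sig = (2; 1,1)
  {5,6}:  v_{5} + v_{6} = v_{1} + v_{7} — sig = (2; 1,1)
  {5,8}:  v_{5} + v_{8} = v_{1} + v_{3} — sig = (2; 1,1)
  {4,5}:  v_{4} + v_{5} = 2·v_{3} + 2·v_{7} — sig = (2; 2,2)
  {1,3,7}:  v_{1} + v_{3} + v_{7} = v_{5} — sig = (3; 1)
  {2,3,7}:  v_{2} + v_{3} + v_{7} = v_{4} — sig = (3; 1)

so the primitive-relation signature multiset is
{ (2; —) ×3,  (2; 1,1) ×6,  (2; 2,2),  (3; 1) ×2 }


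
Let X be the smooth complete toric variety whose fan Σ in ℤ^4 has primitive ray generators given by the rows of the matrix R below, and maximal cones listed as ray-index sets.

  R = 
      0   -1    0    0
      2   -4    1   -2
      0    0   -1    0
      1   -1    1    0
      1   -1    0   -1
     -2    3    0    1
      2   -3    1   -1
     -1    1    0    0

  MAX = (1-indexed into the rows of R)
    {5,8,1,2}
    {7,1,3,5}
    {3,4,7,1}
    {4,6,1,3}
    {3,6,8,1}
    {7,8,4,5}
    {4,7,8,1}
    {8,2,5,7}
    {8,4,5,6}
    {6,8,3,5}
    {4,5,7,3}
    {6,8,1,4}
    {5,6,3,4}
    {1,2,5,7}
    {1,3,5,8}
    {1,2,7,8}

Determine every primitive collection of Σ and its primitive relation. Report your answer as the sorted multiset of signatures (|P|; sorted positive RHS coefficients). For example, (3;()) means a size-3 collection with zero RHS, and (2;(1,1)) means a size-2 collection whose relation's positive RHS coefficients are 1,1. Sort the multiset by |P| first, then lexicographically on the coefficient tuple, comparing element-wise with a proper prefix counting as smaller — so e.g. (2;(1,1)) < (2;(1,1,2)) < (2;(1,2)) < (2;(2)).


Δ(Σ) — 8 vertices, 9 min non-faces:

  P = {6,7}:  v_{6} + v_{7} = v_{4} + v_{8}  ⇒ sig = (2;(1,1))
  P = {2,4}:  v_{2} + v_{4} = 2·v_{7} + v_{8}  ⇒ sig = (2;(1,2))
  P = {2,6}:  v_{2} + v_{6} = v_{7} + 2·v_{8}  ⇒ sig = (2;(1,2))
  P = {2,3}:  v_{2} + v_{3} = 2·v_{1} + 2·v_{5}  ⇒ sig = (2;(2,2))
  P = {3,4,8}:  v_{3} + v_{4} + v_{8} = 0  ⇒ sig = (3;())
  P = {1,4,5}:  v_{1} + v_{4} + v_{5} = v_{7}  ⇒ sig = (3;(1))
  P = {1,5,6}:  v_{1} + v_{5} + v_{6} = v_{8}  ⇒ sig = (3;(1))
  P = {3,7,8}:  v_{3} + v_{7} + v_{8} = v_{1} + v_{5}  ⇒ sig = (3;(1,1))
  P = {1,5,7,8}:  v_{1} + v_{5} + v_{7} + v_{8} = v_{2}  ⇒ sig = (4;(1))

so the primitive-relation signature multiset is
    (2;(1,1))
    (2;(1,2))
    (2;(1,2))
    (2;(2,2))
    (3;())
    (3;(1))
    (3;(1))
    (3;(1,1))
    (4;(1))


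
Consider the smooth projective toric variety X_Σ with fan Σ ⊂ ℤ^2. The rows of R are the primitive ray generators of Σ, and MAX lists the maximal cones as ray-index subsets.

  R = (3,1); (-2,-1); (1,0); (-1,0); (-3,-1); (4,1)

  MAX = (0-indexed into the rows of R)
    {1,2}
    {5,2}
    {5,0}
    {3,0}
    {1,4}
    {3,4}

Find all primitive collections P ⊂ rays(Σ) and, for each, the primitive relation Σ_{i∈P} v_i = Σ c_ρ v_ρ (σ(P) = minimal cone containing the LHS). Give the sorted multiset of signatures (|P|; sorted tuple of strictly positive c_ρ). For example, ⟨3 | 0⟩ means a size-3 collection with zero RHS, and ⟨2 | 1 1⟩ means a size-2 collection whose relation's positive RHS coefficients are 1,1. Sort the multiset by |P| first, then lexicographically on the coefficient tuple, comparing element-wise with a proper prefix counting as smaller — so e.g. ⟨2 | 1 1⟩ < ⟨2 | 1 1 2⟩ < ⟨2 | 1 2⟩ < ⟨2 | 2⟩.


Minimal non-faces — 9 found among 6 rays, 6 max cones:

  • {0,4}:  v_{0} + v_{4} = 0 ; sig = ⟨2 | 0⟩
  • {2,3}:  v_{2} + v_{3} = 0 ; sig = ⟨2 | 0⟩
  • {0,1}:  v_{0} + v_{1} = v_{2} ; sig = ⟨2 | 1⟩
  • {0,2}:  v_{0} + v_{2} = v_{5} ; sig = ⟨2 | 1⟩
  • {1,3}:  v_{1} + v_{3} = v_{4} ; sig = ⟨2 | 1⟩
  • {2,4}:  v_{2} + v_{4} = v_{1} ; sig = ⟨2 | 1⟩
  • {3,5}:  v_{3} + v_{5} = v_{0} ; sig = ⟨2 | 1⟩
  • {4,5}:  v_{4} + v_{5} = v_{2} ; sig = ⟨2 | 1⟩
  • {1,5}:  v_{1} + v_{5} = 2·v_{2} ; sig = ⟨2 | 2⟩

Signatures (|P|; sorted positive RHS coefficients), sorted:
[⟨2 | 0⟩, ⟨2 | 0⟩, ⟨2 | 1⟩, ⟨2 | 1⟩, ⟨2 | 1⟩, ⟨2 | 1⟩, ⟨2 | 1⟩, ⟨2 | 1⟩, ⟨2 | 2⟩]


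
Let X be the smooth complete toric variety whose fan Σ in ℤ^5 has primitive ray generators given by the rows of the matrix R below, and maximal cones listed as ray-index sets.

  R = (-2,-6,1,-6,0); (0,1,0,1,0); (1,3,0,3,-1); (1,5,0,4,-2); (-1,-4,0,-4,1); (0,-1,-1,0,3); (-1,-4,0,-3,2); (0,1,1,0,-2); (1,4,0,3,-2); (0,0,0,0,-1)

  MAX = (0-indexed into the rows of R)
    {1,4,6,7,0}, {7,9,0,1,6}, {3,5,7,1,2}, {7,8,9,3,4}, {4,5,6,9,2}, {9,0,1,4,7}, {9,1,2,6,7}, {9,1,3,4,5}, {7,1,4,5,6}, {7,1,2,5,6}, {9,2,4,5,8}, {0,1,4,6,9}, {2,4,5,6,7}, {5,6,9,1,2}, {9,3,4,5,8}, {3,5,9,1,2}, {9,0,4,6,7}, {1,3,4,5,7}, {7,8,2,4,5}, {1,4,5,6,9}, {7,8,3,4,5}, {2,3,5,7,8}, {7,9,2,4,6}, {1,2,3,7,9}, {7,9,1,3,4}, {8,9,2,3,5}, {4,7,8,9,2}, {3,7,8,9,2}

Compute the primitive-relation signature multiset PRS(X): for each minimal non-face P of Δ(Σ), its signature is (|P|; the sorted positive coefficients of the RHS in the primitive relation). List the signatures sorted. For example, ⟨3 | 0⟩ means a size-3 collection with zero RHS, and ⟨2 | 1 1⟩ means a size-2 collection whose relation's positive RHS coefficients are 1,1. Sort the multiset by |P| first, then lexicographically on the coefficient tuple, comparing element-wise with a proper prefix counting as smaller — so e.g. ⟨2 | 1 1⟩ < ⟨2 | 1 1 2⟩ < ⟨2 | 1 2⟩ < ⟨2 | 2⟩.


Σ has 11 primitive collections:

  • {6,8}:  v_{6} + v_{8} = 0  →  sig = ⟨2 | 0⟩
  • {1,8}:  v_{1} + v_{8} = v_{3}  →  sig = ⟨2 | 1⟩
  • {3,6}:  v_{3} + v_{6} = v_{1}  →  sig = ⟨2 | 1⟩
  • {0,2}:  v_{0} + v_{2} = v_{6} + v_{7} + v_{9}  →  sig = ⟨2 | 1 1 1⟩
  • {0,5}:  v_{0} + v_{5} = v_{1} + v_{4} + v_{6}  →  sig = ⟨2 | 1 1 1⟩
  • {0,8}:  v_{0} + v_{8} = v_{1} + v_{4} + v_{7} + v_{9}  →  sig = ⟨2 | 1 1 1 1⟩
  • {0,3}:  v_{0} + v_{3} = 2·v_{1} + v_{4} + v_{7} + v_{9}  →  sig = ⟨2 | 1 1 1 2⟩
  • {1,2,4}:  v_{1} + v_{2} + v_{4} = 0  →  sig = ⟨3 | 0⟩
  • {5,7,9}:  v_{5} + v_{7} + v_{9} = 0  →  sig = ⟨3 | 0⟩
  • {2,3,4}:  v_{2} + v_{3} + v_{4} = v_{8}  →  sig = ⟨3 | 1⟩
  • {1,4,6,7,9}:  v_{1} + v_{4} + v_{6} + v_{7} + v_{9} = v_{0}  →  sig = ⟨5 | 1⟩

Hence PRS(X_Σ) =
{ ⟨2 | 0⟩,  ⟨2 | 1⟩ ×2,  ⟨2 | 1 1 1⟩ ×2,  ⟨2 | 1 1 1 1⟩,  ⟨2 | 1 1 1 2⟩,  ⟨3 | 0⟩ ×2,  ⟨3 | 1⟩,  ⟨5 | 1⟩ }


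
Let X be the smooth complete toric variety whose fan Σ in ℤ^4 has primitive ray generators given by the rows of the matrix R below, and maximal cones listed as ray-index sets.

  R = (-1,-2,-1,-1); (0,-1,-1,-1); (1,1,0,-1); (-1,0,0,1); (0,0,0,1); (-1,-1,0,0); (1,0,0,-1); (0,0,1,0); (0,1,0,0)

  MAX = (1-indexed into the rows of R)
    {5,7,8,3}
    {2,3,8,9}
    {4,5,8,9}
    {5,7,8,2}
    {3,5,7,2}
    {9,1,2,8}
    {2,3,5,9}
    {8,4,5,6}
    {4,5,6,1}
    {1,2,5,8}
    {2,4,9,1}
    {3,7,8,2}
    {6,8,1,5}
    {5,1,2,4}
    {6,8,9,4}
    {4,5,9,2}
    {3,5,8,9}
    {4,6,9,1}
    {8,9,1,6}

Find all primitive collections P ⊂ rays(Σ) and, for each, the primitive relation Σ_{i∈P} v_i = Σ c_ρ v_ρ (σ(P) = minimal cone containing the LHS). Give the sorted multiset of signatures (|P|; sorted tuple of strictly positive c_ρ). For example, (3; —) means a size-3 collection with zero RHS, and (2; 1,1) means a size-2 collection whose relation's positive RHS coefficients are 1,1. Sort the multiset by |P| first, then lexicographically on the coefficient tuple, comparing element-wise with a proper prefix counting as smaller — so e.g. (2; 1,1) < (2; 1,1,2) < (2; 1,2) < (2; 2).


Primitive collections (14):

  P = {4,7}:  v_{4} + v_{7} = 0 — sig = (2; —)
  P = {2,6}:  v_{2} + v_{6} = v_{1} — sig = (2; 1)
  P = {3,4}:  v_{3} + v_{4} = v_{9} — sig = (2; 1)
  P = {7,9}:  v_{7} + v_{9} = v_{3} — sig = (2; 1)
  P = {6,7}:  v_{6} + v_{7} = v_{2} + v_{8} — sig = (2; 1,1)
  P = {3,6}:  v_{3} + v_{6} = v_{2} + v_{8} + v_{9} — sig = (2; 1,1,1)
  P = {1,3}:  v_{1} + v_{3} = 2·v_{2} + v_{8} + v_{9} — sig = (2; 1,1,2)
  P = {1,7}:  v_{1} + v_{7} = 2·v_{2} + v_{8} — sig = (2; 1,2)
  P = {2,4,8}:  v_{2} + v_{4} + v_{8} = v_{6} — sig = (3; 1)
  P = {5,6,9}:  v_{5} + v_{6} + v_{9} = v_{4} — sig = (3; 1)
  P = {1,5,9}:  v_{1} + v_{5} + v_{9} = v_{2} + v_{4} — sig = (3; 1,1)
  P = {1,4,8}:  v_{1} + v_{4} + v_{8} = 2·v_{6} — sig = (3; 2)
  P = {2,5,8,9}:  v_{2} + v_{5} + v_{8} + v_{9} = 0 — sig = (4; —)
  P = {2,3,5,8}:  v_{2} + v_{3} + v_{5} + v_{8} = v_{7} — sig = (4; 1)

Signatures (|P|; sorted positive RHS coefficients), sorted:
    (2; —)
    (2; 1)
    (2; 1)
    (2; 1)
    (2; 1,1)
    (2; 1,1,1)
    (2; 1,1,2)
    (2; 1,2)
    (3; 1)
    (3; 1)
    (3; 1,1)
    (3; 2)
    (4; —)
    (4; 1)


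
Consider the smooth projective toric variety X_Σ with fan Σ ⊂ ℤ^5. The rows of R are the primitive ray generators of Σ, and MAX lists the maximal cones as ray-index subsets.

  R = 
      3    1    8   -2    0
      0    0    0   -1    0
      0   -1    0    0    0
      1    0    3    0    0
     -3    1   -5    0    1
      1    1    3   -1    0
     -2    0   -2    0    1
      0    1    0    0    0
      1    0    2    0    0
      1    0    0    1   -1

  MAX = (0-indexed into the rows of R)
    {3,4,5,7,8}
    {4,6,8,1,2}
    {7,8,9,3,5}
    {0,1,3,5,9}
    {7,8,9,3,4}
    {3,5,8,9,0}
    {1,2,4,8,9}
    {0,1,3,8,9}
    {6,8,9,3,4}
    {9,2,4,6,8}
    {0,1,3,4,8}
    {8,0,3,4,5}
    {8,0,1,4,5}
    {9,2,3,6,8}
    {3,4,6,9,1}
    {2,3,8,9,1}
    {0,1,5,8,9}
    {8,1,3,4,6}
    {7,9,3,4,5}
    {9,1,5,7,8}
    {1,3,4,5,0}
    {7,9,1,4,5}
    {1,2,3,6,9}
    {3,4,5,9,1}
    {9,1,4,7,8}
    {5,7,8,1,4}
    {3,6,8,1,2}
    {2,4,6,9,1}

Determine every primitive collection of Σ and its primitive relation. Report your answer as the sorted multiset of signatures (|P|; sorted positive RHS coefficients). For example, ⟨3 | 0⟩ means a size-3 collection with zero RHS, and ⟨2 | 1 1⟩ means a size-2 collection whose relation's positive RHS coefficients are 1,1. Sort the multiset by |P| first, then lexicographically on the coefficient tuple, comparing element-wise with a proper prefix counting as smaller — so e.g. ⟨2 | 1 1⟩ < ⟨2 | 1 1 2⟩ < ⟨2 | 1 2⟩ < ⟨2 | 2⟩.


Minimal non-faces — 14 found among 10 rays, 28 max cones:

  P={2,7}:  v_{2} + v_{7} = 0 ; sig = ⟨2 | 0⟩
  P={2,5}:  v_{2} + v_{5} = v_{1} + v_{3} ; sig = ⟨2 | 1 1⟩
  P={6,7}:  v_{6} + v_{7} = v_{3} + v_{4} ; sig = ⟨2 | 1 1⟩
  P={5,6}:  v_{5} + v_{6} = v_{1} + 2·v_{3} + v_{4} ; sig = ⟨2 | 1 1 2⟩
  P={0,6}:  v_{0} + v_{6} = 2·v_{1} + 3·v_{3} + v_{4} + v_{8} ; sig = ⟨2 | 1 1 2 3⟩
  P={0,7}:  v_{0} + v_{7} = 2·v_{5} + v_{8} ; sig = ⟨2 | 1 2⟩
  P={0,2}:  v_{0} + v_{2} = 2·v_{1} + 2·v_{3} + v_{8} ; sig = ⟨2 | 1 2 2⟩
  P={1,3,7}:  v_{1} + v_{3} + v_{7} = v_{5} ; sig = ⟨3 | 1⟩
  P={2,3,4}:  v_{2} + v_{3} + v_{4} = v_{6} ; sig = ⟨3 | 1⟩
  P={0,4,9}:  v_{0} + v_{4} + v_{9} = v_{5} + v_{7} ; sig = ⟨3 | 1 1⟩
  P={1,6,8,9}:  v_{1} + v_{6} + v_{8} + v_{9} = 0 ; sig = ⟨4 | 0⟩
  P={1,3,5,8}:  v_{1} + v_{3} + v_{5} + v_{8} = v_{0} ; sig = ⟨4 | 1⟩
  P={4,5,8,9}:  v_{4} + v_{5} + v_{8} + v_{9} = 2·v_{7} ; sig = ⟨4 | 2⟩
  P={1,3,4,8,9}:  v_{1} + v_{3} + v_{4} + v_{8} + v_{9} = v_{7} ; sig = ⟨5 | 1⟩

Sorted signature multiset PRS(X):
    |P|=2: 7 collections, coeffs (), (1,1), (1,1), (1,1,2), (1,1,2,3), (1,2), (1,2,2)
    |P|=3: 3 collections, coeffs (1), (1), (1,1)
    |P|=4: 3 collections, coeffs (), (1), (2)
    |P|=5: 1 collection, coeffs (1)


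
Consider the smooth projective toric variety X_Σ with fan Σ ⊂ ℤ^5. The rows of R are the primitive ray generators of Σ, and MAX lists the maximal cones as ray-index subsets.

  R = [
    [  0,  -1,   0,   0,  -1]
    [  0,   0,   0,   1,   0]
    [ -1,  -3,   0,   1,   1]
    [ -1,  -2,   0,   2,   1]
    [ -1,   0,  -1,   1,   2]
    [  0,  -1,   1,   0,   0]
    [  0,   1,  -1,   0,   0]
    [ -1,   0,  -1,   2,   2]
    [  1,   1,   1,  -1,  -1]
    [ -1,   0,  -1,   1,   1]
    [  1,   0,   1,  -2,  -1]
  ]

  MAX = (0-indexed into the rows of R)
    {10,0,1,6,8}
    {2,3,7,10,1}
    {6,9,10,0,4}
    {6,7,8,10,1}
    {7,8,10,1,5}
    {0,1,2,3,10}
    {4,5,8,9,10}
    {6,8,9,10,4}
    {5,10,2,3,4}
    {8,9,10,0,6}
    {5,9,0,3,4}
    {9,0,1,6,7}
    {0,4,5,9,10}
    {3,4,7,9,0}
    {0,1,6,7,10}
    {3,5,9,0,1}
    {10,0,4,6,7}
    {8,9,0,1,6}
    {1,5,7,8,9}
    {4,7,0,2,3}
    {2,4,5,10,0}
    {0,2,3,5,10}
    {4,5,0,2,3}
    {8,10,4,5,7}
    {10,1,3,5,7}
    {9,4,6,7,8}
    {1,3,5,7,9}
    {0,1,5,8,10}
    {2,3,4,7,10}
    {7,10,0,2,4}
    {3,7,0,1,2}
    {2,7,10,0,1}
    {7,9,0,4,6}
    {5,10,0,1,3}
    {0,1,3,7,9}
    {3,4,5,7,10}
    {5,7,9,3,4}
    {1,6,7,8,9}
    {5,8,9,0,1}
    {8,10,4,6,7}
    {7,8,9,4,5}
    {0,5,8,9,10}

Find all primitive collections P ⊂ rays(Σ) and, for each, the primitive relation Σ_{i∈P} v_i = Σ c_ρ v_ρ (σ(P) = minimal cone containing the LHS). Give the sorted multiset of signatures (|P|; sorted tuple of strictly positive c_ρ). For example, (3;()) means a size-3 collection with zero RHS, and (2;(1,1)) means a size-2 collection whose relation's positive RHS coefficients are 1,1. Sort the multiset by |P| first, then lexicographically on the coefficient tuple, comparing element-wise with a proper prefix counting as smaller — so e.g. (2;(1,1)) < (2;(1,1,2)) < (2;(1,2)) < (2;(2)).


Δ(Σ) — 11 vertices, 17 min non-faces:

  • {5,6}:  v_{5} + v_{6} = 0 — sig = (2;())
  • {1,4}:  v_{1} + v_{4} = v_{7} — sig = (2;(1))
  • {2,8}:  v_{2} + v_{8} = v_{3} + v_{10} — sig = (2;(1,1))
  • {3,6}:  v_{3} + v_{6} = v_{0} + v_{7} — sig = (2;(1,1))
  • {3,8}:  v_{3} + v_{8} = v_{1} + v_{5} — sig = (2;(1,1))
  • {2,6}:  v_{2} + v_{6} = 2·v_{0} + v_{4} + v_{7} + v_{10} — sig = (2;(1,1,1,2))
  • {2,9}:  v_{2} + v_{9} = 2·v_{0} + 2·v_{4} + v_{5} — sig = (2;(1,2,2))
  • {0,4,8}:  v_{0} + v_{4} + v_{8} = 0 — sig = (3;())
  • {1,9,10}:  v_{1} + v_{9} + v_{10} = 0 — sig = (3;())
  • {0,5,7}:  v_{0} + v_{5} + v_{7} = v_{3} — sig = (3;(1))
  • {0,7,8}:  v_{0} + v_{7} + v_{8} = v_{1} — sig = (3;(1))
  • {7,9,10}:  v_{7} + v_{9} + v_{10} = v_{4} — sig = (3;(1))
  • {3,9,10}:  v_{3} + v_{9} + v_{10} = v_{0} + v_{4} + v_{5} — sig = (3;(1,1,1))
  • {2,5,7}:  v_{2} + v_{5} + v_{7} = 2·v_{3} + v_{4} + v_{10} — sig = (3;(1,1,2))
  • {1,2,5}:  v_{1} + v_{2} + v_{5} = 2·v_{3} + v_{10} — sig = (3;(1,2))
  • {0,3,4,10}:  v_{0} + v_{3} + v_{4} + v_{10} = v_{2} — sig = (4;(1))
  • {0,3,7,10}:  v_{0} + v_{3} + v_{7} + v_{10} = v_{1} + v_{2} — sig = (4;(1,1))

Sorted signature multiset PRS(X):
    |P|=2: 7 collections, coeffs (), (1), (1,1), (1,1), (1,1), (1,1,1,2), (1,2,2)
    |P|=3: 8 collections, coeffs (), (), (1), (1), (1), (1,1,1), (1,1,2), (1,2)
    |P|=4: 2 collections, coeffs (1), (1,1)


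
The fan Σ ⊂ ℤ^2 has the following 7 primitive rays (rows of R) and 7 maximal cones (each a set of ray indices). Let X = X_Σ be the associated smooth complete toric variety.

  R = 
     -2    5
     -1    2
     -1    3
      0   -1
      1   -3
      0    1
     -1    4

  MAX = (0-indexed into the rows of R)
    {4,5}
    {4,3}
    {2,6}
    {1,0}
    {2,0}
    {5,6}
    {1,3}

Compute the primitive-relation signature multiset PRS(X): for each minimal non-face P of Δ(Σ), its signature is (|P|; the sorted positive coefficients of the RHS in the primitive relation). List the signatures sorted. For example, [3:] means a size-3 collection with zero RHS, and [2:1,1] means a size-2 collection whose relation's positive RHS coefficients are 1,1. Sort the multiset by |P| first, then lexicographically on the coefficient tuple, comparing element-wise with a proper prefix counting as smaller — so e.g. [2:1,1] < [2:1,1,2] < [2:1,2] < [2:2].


The 14 primitive collections of Σ (r=7, n=2):

  {2,4}:  v_{2} + v_{4} = 0  ⇒ sig = [2:]
  {3,5}:  v_{3} + v_{5} = 0  ⇒ sig = [2:]
  {0,4}:  v_{0} + v_{4} = v_{1}  ⇒ sig = [2:1]
  {1,2}:  v_{1} + v_{2} = v_{0}  ⇒ sig = [2:1]
  {1,4}:  v_{1} + v_{4} = v_{3}  ⇒ sig = [2:1]
  {1,5}:  v_{1} + v_{5} = v_{2}  ⇒ sig = [2:1]
  {2,3}:  v_{2} + v_{3} = v_{1}  ⇒ sig = [2:1]
  {2,5}:  v_{2} + v_{5} = v_{6}  ⇒ sig = [2:1]
  {3,6}:  v_{3} + v_{6} = v_{2}  ⇒ sig = [2:1]
  {4,6}:  v_{4} + v_{6} = v_{5}  ⇒ sig = [2:1]
  {0,3}:  v_{0} + v_{3} = 2·v_{1}  ⇒ sig = [2:2]
  {0,5}:  v_{0} + v_{5} = 2·v_{2}  ⇒ sig = [2:2]
  {1,6}:  v_{1} + v_{6} = 2·v_{2}  ⇒ sig = [2:2]
  {0,6}:  v_{0} + v_{6} = 3·v_{2}  ⇒ sig = [2:3]

so the primitive-relation signature multiset is
    [2:]
    [2:]
    [2:1]
    [2:1]
    [2:1]
    [2:1]
    [2:1]
    [2:1]
    [2:1]
    [2:1]
    [2:2]
    [2:2]
    [2:2]
    [2:3]


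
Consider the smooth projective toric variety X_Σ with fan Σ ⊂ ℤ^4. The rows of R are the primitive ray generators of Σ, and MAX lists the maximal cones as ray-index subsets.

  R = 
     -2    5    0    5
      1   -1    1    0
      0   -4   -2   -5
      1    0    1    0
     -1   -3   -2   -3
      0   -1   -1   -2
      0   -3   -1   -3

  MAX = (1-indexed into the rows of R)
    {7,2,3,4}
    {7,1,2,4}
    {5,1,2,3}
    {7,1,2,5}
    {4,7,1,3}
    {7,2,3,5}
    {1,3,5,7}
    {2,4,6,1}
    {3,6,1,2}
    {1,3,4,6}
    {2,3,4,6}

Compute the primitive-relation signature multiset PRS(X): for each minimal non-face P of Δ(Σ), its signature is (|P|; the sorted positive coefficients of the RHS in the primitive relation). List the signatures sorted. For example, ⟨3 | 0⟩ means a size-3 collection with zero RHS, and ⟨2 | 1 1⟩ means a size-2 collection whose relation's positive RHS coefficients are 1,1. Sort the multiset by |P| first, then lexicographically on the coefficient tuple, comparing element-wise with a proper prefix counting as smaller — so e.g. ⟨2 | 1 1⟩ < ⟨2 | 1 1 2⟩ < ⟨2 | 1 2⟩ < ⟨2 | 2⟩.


|primitive collections| = 5. Relations:

  {4,5}:  v_{4} + v_{5} = v_{7} ; sig = ⟨2 | 1⟩
  {6,7}:  v_{6} + v_{7} = v_{3} ; sig = ⟨2 | 1⟩
  {5,6}:  v_{5} + v_{6} = v_{1} + v_{2} + 2·v_{3} ; sig = ⟨2 | 1 1 2⟩
  {1,2,3,4}:  v_{1} + v_{2} + v_{3} + v_{4} = 0 ; sig = ⟨4 | 0⟩
  {1,2,3,7}:  v_{1} + v_{2} + v_{3} + v_{7} = v_{5} ; sig = ⟨4 | 1⟩

Hence PRS(X_Σ) =
    ⟨2 | 1⟩
    ⟨2 | 1⟩
    ⟨2 | 1 1 2⟩
    ⟨4 | 0⟩
    ⟨4 | 1⟩


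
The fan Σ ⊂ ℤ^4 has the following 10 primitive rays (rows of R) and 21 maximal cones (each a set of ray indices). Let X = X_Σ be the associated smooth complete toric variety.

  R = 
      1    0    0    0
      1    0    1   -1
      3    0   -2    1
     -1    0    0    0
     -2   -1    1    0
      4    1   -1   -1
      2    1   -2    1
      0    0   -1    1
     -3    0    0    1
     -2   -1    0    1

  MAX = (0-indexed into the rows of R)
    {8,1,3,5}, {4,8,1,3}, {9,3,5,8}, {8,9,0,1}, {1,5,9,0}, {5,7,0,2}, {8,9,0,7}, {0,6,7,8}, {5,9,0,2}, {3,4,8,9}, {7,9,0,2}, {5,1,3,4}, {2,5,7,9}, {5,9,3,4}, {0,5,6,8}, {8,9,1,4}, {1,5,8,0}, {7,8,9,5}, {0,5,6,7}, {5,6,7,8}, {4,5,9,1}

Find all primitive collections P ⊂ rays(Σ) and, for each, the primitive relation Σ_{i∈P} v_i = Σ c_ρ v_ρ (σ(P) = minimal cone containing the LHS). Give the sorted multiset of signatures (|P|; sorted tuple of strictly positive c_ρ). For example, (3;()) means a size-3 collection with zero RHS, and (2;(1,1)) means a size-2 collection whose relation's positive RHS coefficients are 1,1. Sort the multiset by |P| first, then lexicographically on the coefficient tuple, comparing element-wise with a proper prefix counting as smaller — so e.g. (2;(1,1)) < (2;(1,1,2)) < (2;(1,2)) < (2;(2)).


Minimal non-faces — 20 found among 10 rays, 21 max cones:

  {0,3}:  v_{0} + v_{3} = 0  →  sig = (2;())
  {1,7}:  v_{1} + v_{7} = v_{0}  →  sig = (2;(1))
  {4,6}:  v_{4} + v_{6} = v_{7}  →  sig = (2;(1))
  {4,7}:  v_{4} + v_{7} = v_{9}  →  sig = (2;(1))
  {0,4}:  v_{0} + v_{4} = v_{1} + v_{9}  →  sig = (2;(1,1))
  {2,3}:  v_{2} + v_{3} = v_{5} + v_{7} + v_{9}  →  sig = (2;(1,1,1))
  {3,6}:  v_{3} + v_{6} = v_{5} + v_{7} + v_{8}  →  sig = (2;(1,1,1))
  {3,7}:  v_{3} + v_{7} = v_{5} + v_{8} + v_{9}  →  sig = (2;(1,1,1))
  {1,2}:  v_{1} + v_{2} = 2·v_{0} + v_{5} + v_{9}  →  sig = (2;(1,1,2))
  {1,6}:  v_{1} + v_{6} = 2·v_{0} + v_{5} + v_{8}  →  sig = (2;(1,1,2))
  {2,4}:  v_{2} + v_{4} = v_{0} + v_{5} + 2·v_{9}  →  sig = (2;(1,1,2))
  {2,6}:  v_{2} + v_{6} = v_{0} + v_{5} + 3·v_{7}  →  sig = (2;(1,1,3))
  {2,8}:  v_{2} + v_{8} = 2·v_{7}  →  sig = (2;(2))
  {6,9}:  v_{6} + v_{9} = 2·v_{7}  →  sig = (2;(2))
  {1,3,9}:  v_{1} + v_{3} + v_{9} = v_{4}  →  sig = (3;(1))
  {4,5,8}:  v_{4} + v_{5} + v_{8} = v_{3}  →  sig = (3;(1))
  {1,5,8,9}:  v_{1} + v_{5} + v_{8} + v_{9} = 0  →  sig = (4;())
  {0,5,7,8}:  v_{0} + v_{5} + v_{7} + v_{8} = v_{6}  →  sig = (4;(1))
  {0,5,7,9}:  v_{0} + v_{5} + v_{7} + v_{9} = v_{2}  →  sig = (4;(1))
  {0,5,8,9}:  v_{0} + v_{5} + v_{8} + v_{9} = v_{7}  →  sig = (4;(1))

Signatures (|P|; sorted positive RHS coefficients), sorted:
    (2;())
    (2;(1))
    (2;(1))
    (2;(1))
    (2;(1,1))
    (2;(1,1,1))
    (2;(1,1,1))
    (2;(1,1,1))
    (2;(1,1,2))
    (2;(1,1,2))
    (2;(1,1,2))
    (2;(1,1,3))
    (2;(2))
    (2;(2))
    (3;(1))
    (3;(1))
    (4;())
    (4;(1))
    (4;(1))
    (4;(1))


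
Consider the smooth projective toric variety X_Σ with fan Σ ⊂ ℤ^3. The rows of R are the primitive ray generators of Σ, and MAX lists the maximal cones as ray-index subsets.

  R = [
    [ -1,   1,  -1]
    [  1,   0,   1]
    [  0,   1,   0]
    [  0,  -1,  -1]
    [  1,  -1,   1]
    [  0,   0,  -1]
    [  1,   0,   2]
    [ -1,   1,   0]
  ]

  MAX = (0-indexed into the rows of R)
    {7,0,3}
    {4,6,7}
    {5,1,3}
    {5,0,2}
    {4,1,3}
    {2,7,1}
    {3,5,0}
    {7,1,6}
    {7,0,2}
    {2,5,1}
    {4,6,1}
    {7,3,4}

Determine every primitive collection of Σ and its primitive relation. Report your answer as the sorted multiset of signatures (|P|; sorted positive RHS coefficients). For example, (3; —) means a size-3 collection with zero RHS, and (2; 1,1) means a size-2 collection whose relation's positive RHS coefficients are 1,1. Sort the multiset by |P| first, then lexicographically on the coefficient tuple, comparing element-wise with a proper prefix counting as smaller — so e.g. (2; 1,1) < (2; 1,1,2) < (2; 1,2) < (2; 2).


12 collections generate NE(X_Σ); each relation:

  P = {0,4}:  v_{0} + v_{4} = 0 ; sig = (2; —)
  P = {0,1}:  v_{0} + v_{1} = v_{2} ; sig = (2; 1)
  P = {2,3}:  v_{2} + v_{3} = v_{5} ; sig = (2; 1)
  P = {2,4}:  v_{2} + v_{4} = v_{1} ; sig = (2; 1)
  P = {3,6}:  v_{3} + v_{6} = v_{4} ; sig = (2; 1)
  P = {5,6}:  v_{5} + v_{6} = v_{1} ; sig = (2; 1)
  P = {5,7}:  v_{5} + v_{7} = v_{0} ; sig = (2; 1)
  P = {0,6}:  v_{0} + v_{6} = v_{1} + v_{7} ; sig = (2; 1,1)
  P = {4,5}:  v_{4} + v_{5} = v_{1} + v_{3} ; sig = (2; 1,1)
  P = {2,6}:  v_{2} + v_{6} = 2·v_{1} + v_{7} ; sig = (2; 1,2)
  P = {1,3,7}:  v_{1} + v_{3} + v_{7} = 0 ; sig = (3; —)
  P = {1,4,7}:  v_{1} + v_{4} + v_{7} = v_{6} ; sig = (3; 1)

Sorted signature multiset PRS(X):
{ (2; —),  (2; 1) ×6,  (2; 1,1) ×2,  (2; 1,2),  (3; —),  (3; 1) }


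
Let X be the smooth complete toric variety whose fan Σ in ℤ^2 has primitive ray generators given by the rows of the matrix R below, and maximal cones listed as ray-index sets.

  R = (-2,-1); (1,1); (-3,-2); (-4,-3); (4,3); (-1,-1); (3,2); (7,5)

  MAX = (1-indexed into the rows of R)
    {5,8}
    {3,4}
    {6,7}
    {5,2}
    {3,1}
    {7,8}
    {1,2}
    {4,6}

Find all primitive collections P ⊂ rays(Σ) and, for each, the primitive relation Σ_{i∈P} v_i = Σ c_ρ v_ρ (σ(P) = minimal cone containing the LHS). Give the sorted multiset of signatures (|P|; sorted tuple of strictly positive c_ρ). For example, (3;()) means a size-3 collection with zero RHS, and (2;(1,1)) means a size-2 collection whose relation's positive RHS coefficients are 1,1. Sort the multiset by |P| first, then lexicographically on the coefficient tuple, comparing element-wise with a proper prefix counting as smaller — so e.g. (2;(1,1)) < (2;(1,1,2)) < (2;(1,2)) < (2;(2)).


20 collections generate NE(X_Σ); each relation:

  P = {2,6}:  v_{2} + v_{6} = 0  ⟹  sig = (2;())
  P = {3,7}:  v_{3} + v_{7} = 0  ⟹  sig = (2;())
  P = {4,5}:  v_{4} + v_{5} = 0  ⟹  sig = (2;())
  P = {1,6}:  v_{1} + v_{6} = v_{3}  ⟹  sig = (2;(1))
  P = {1,7}:  v_{1} + v_{7} = v_{2}  ⟹  sig = (2;(1))
  P = {2,3}:  v_{2} + v_{3} = v_{1}  ⟹  sig = (2;(1))
  P = {2,4}:  v_{2} + v_{4} = v_{3}  ⟹  sig = (2;(1))
  P = {2,7}:  v_{2} + v_{7} = v_{5}  ⟹  sig = (2;(1))
  P = {3,5}:  v_{3} + v_{5} = v_{2}  ⟹  sig = (2;(1))
  P = {3,6}:  v_{3} + v_{6} = v_{4}  ⟹  sig = (2;(1))
  P = {3,8}:  v_{3} + v_{8} = v_{5}  ⟹  sig = (2;(1))
  P = {4,7}:  v_{4} + v_{7} = v_{6}  ⟹  sig = (2;(1))
  P = {4,8}:  v_{4} + v_{8} = v_{7}  ⟹  sig = (2;(1))
  P = {5,6}:  v_{5} + v_{6} = v_{7}  ⟹  sig = (2;(1))
  P = {5,7}:  v_{5} + v_{7} = v_{8}  ⟹  sig = (2;(1))
  P = {1,8}:  v_{1} + v_{8} = v_{2} + v_{5}  ⟹  sig = (2;(1,1))
  P = {1,4}:  v_{1} + v_{4} = 2·v_{3}  ⟹  sig = (2;(2))
  P = {1,5}:  v_{1} + v_{5} = 2·v_{2}  ⟹  sig = (2;(2))
  P = {2,8}:  v_{2} + v_{8} = 2·v_{5}  ⟹  sig = (2;(2))
  P = {6,8}:  v_{6} + v_{8} = 2·v_{7}  ⟹  sig = (2;(2))

so the primitive-relation signature multiset is
[(2;()), (2;()), (2;()), (2;(1)), (2;(1)), (2;(1)), (2;(1)), (2;(1)), (2;(1)), (2;(1)), (2;(1)), (2;(1)), (2;(1)), (2;(1)), (2;(1)), (2;(1,1)), (2;(2)), (2;(2)), (2;(2)), (2;(2))]


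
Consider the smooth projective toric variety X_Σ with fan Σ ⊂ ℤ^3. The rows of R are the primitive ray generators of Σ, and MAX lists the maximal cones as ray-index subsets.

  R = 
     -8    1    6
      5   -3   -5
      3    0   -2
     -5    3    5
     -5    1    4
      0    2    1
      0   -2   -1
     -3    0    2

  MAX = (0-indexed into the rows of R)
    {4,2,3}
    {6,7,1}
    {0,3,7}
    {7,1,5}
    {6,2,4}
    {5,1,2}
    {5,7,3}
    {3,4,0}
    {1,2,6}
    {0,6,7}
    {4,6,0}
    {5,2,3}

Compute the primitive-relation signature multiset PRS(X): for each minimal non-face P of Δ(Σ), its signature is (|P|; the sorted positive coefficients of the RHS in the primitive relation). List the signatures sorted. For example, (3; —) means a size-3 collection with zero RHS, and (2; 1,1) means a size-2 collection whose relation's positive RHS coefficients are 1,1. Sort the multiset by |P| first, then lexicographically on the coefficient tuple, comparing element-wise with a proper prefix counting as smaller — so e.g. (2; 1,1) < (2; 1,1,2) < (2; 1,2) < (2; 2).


Primitive collections (10):

  {1,3}:  v_{1} + v_{3} = 0  ⟹  sig = (2; —)
  {2,7}:  v_{2} + v_{7} = 0  ⟹  sig = (2; —)
  {5,6}:  v_{5} + v_{6} = 0  ⟹  sig = (2; —)
  {0,2}:  v_{0} + v_{2} = v_{4}  ⟹  sig = (2; 1)
  {1,4}:  v_{1} + v_{4} = v_{6}  ⟹  sig = (2; 1)
  {3,6}:  v_{3} + v_{6} = v_{4}  ⟹  sig = (2; 1)
  {4,5}:  v_{4} + v_{5} = v_{3}  ⟹  sig = (2; 1)
  {4,7}:  v_{4} + v_{7} = v_{0}  ⟹  sig = (2; 1)
  {0,1}:  v_{0} + v_{1} = v_{6} + v_{7}  ⟹  sig = (2; 1,1)
  {0,5}:  v_{0} + v_{5} = v_{3} + v_{7}  ⟹  sig = (2; 1,1)

Sorted signature multiset PRS(X):
    (2; —)
    (2; —)
    (2; —)
    (2; 1)
    (2; 1)
    (2; 1)
    (2; 1)
    (2; 1)
    (2; 1,1)
    (2; 1,1)
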